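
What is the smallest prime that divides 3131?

31

3131 is odd.
Digit sum 8, not divisible by 3.
Ends in 1: not divisible by 5.
7: 3131 = 7·447 + 2
11: 3131 = 11·284 + 7
13: 3131 = 13·240 + 11
17: 3131 = 17·184 + 3
19: 3131 = 19·164 + 15
23: 3131 = 23·136 + 3
29: 3131 = 29·107 + 28
31: 3131 = 31·101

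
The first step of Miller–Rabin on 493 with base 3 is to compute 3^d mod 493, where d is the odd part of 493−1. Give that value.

160

493 − 1 = 492 = 2^2 · 123, so d = 123.
3^1 ≡ 3 (mod 493)
3^2 ≡ 3^2 = 9 ≡ 9 (mod 493)
3^4 ≡ 9^2 = 81 ≡ 81 (mod 493)
3^8 ≡ 81^2 = 6561 ≡ 152 (mod 493)
3^16 ≡ 152^2 = 23104 ≡ 426 (mod 493)
3^32 ≡ 426^2 = 181476 ≡ 52 (mod 493)
3^64 ≡ 52^2 = 2704 ≡ 239 (mod 493)
123 = 64 + 32 + 16 + 8 + 2 + 1 in binary powers of 2.
So 3^123 ≡ 239 · 52 · 426 · 152 · 9 · 3 ≡ 160 (mod 493).
Squaring chain: 160 → 457; never reaches −1, so base 3 is a Miller–Rabin witness that 493 is composite.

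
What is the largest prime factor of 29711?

29711 = 11 · 2701
2701 = 37 · 73
73 is prime.
So 29711 = 11 · 37 · 73; the largest prime factor is 73.

73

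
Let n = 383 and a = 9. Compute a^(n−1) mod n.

9^1 ≡ 9 (mod 383)
9^2 ≡ 9^2 = 81 ≡ 81 (mod 383)
9^4 ≡ 81^2 = 6561 ≡ 50 (mod 383)
9^8 ≡ 50^2 = 2500 ≡ 202 (mod 383)
9^16 ≡ 202^2 = 40804 ≡ 206 (mod 383)
9^32 ≡ 206^2 = 42436 ≡ 306 (mod 383)
9^64 ≡ 306^2 = 93636 ≡ 184 (mod 383)
9^128 ≡ 184^2 = 33856 ≡ 152 (mod 383)
9^256 ≡ 152^2 = 23104 ≡ 124 (mod 383)
382 = 256 + 64 + 32 + 16 + 8 + 4 + 2 in binary powers of 2.
So 9^382 ≡ 124 · 184 · 306 · 206 · 202 · 50 · 81 ≡ 1 (mod 383).
Since the result is 1, base 9 gives no evidence that 383 is composite.

1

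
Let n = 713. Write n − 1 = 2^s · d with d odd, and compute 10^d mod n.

493

713 − 1 = 712 = 2^3 · 89, so d = 89.
10^1 ≡ 10 (mod 713)
10^2 ≡ 10^2 = 100 ≡ 100 (mod 713)
10^4 ≡ 100^2 = 10000 ≡ 18 (mod 713)
10^8 ≡ 18^2 = 324 ≡ 324 (mod 713)
10^16 ≡ 324^2 = 104976 ≡ 165 (mod 713)
10^32 ≡ 165^2 = 27225 ≡ 131 (mod 713)
10^64 ≡ 131^2 = 17161 ≡ 49 (mod 713)
89 = 64 + 16 + 8 + 1 in binary powers of 2.
So 10^89 ≡ 49 · 165 · 324 · 10 ≡ 493 (mod 713).
Squaring chain: 493 → 629 → 639; never reaches −1, so base 10 is a Miller–Rabin witness that 713 is composite.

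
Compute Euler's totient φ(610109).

571536

Factor: 610109 = 19 · 163 · 197.
φ(610109) = (19−1) · (163−1) · (197−1) = 18 · 162 · 196 = 571536.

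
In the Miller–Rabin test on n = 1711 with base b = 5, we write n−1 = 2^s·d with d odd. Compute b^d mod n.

1711 − 1 = 1710 = 2^1 · 855, so d = 855.
5^1 ≡ 5 (mod 1711)
5^2 ≡ 5^2 = 25 ≡ 25 (mod 1711)
5^4 ≡ 25^2 = 625 ≡ 625 (mod 1711)
5^8 ≡ 625^2 = 390625 ≡ 517 (mod 1711)
5^16 ≡ 517^2 = 267289 ≡ 373 (mod 1711)
5^32 ≡ 373^2 = 139129 ≡ 538 (mod 1711)
5^64 ≡ 538^2 = 289444 ≡ 285 (mod 1711)
5^128 ≡ 285^2 = 81225 ≡ 808 (mod 1711)
5^256 ≡ 808^2 = 652864 ≡ 973 (mod 1711)
5^512 ≡ 973^2 = 946729 ≡ 546 (mod 1711)
855 = 512 + 256 + 64 + 16 + 4 + 2 + 1 in binary powers of 2.
So 5^855 ≡ 546 · 973 · 285 · 373 · 625 · 25 · 5 ≡ 730 (mod 1711).
Squaring chain: 730; never reaches −1, so base 5 is a Miller–Rabin witness that 1711 is composite.

730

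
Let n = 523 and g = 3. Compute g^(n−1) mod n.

3^1 ≡ 3 (mod 523)
3^2 ≡ 3^2 = 9 ≡ 9 (mod 523)
3^4 ≡ 9^2 = 81 ≡ 81 (mod 523)
3^8 ≡ 81^2 = 6561 ≡ 285 (mod 523)
3^16 ≡ 285^2 = 81225 ≡ 160 (mod 523)
3^32 ≡ 160^2 = 25600 ≡ 496 (mod 523)
3^64 ≡ 496^2 = 246016 ≡ 206 (mod 523)
3^128 ≡ 206^2 = 42436 ≡ 73 (mod 523)
3^256 ≡ 73^2 = 5329 ≡ 99 (mod 523)
3^512 ≡ 99^2 = 9801 ≡ 387 (mod 523)
522 = 512 + 8 + 2 in binary powers of 2.
So 3^522 ≡ 387 · 285 · 9 ≡ 1 (mod 523).
Since the result is 1, base 3 gives no evidence that 523 is composite.

1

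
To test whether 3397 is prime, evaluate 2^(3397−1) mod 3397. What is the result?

2^1 ≡ 2 (mod 3397)
2^2 ≡ 2^2 = 4 ≡ 4 (mod 3397)
2^4 ≡ 4^2 = 16 ≡ 16 (mod 3397)
2^8 ≡ 16^2 = 256 ≡ 256 (mod 3397)
2^16 ≡ 256^2 = 65536 ≡ 993 (mod 3397)
2^32 ≡ 993^2 = 986049 ≡ 919 (mod 3397)
2^64 ≡ 919^2 = 844561 ≡ 2105 (mod 3397)
2^128 ≡ 2105^2 = 4431025 ≡ 1337 (mod 3397)
2^256 ≡ 1337^2 = 1787569 ≡ 747 (mod 3397)
2^512 ≡ 747^2 = 558009 ≡ 901 (mod 3397)
2^1024 ≡ 901^2 = 811801 ≡ 3315 (mod 3397)
2^2048 ≡ 3315^2 = 10989225 ≡ 3327 (mod 3397)
3396 = 2048 + 1024 + 256 + 64 + 4 in binary powers of 2.
So 2^3396 ≡ 3327 · 3315 · 747 · 2105 · 16 ≡ 2062 (mod 3397).
Since 2062 ≠ 1, base 2 is a Fermat witness: 3397 is composite.

2062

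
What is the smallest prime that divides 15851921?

15851921 is odd.
Digit sum 32, not divisible by 3.
Ends in 1: not divisible by 5.
7: 15851921 = 7·2264560 + 1
11: 15851921 = 11·1441083 + 8
13: 15851921 = 13·1219378 + 7
17: 15851921 = 17·932465 + 16
19: 15851921 = 19·834311 + 12
23: 15851921 = 23·689213 + 22
29: 15851921 = 29·546617 + 28
31: 15851921 = 31·511352 + 9
37: 15851921 = 37·428430 + 11
41: 15851921 = 41·386632 + 9
43: 15851921 = 43·368649 + 14
47: 15851921 = 47·337274 + 43
53: 15851921 = 53·299092 + 45
59: 15851921 = 59·268676 + 37
61: 15851921 = 61·259867 + 34
67: 15851921 = 67·236595 + 56
71: 15851921 = 71·223266 + 35
73: 15851921 = 73·217149 + 44
79: 15851921 = 79·200657 + 18
83: 15851921 = 83·190987

83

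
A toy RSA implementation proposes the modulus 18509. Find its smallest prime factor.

83

18509 is odd.
Digit sum 23, not divisible by 3.
Ends in 9: not divisible by 5.
7: 18509 = 7·2644 + 1
11: 18509 = 11·1682 + 7
13: 18509 = 13·1423 + 10
17: 18509 = 17·1088 + 13
19: 18509 = 19·974 + 3
23: 18509 = 23·804 + 17
29: 18509 = 29·638 + 7
31: 18509 = 31·597 + 2
37: 18509 = 37·500 + 9
41: 18509 = 41·451 + 18
43: 18509 = 43·430 + 19
47: 18509 = 47·393 + 38
53: 18509 = 53·349 + 12
59: 18509 = 59·313 + 42
61: 18509 = 61·303 + 26
67: 18509 = 67·276 + 17
71: 18509 = 71·260 + 49
73: 18509 = 73·253 + 40
79: 18509 = 79·234 + 23
83: 18509 = 83·223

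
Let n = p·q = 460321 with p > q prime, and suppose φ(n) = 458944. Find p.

φ(n) = (p−1)(q−1) = n − (p+q) + 1, so p + q = 460321 − 458944 + 1 = 1378.
p and q are the roots of t² − 1378t + 460321 = 0.
Discriminant: 1378² − 4·460321 = 1898884 − 1841284 = 57600; √57600 = 240.
q = (1378 − 240)/2 = 569, p = (1378 + 240)/2 = 809.
Check: 569 · 809 = 460321.

809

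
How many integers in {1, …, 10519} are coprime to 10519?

10296

Factor: 10519 = 67 · 157.
φ(10519) = (67−1) · (157−1) = 66 · 156 = 10296.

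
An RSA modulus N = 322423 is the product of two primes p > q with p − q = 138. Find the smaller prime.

Since p = q + 138, we have 322423 = q(q + 138), so q² + 138q − 322423 = 0.
Discriminant: 138² + 4·322423 = 19044 + 1289692 = 1308736; √1308736 = 1144.
q = (−138 + 1144)/2 = 503, and p = q + 138 = 641.
Check: 503 · 641 = 322423.

503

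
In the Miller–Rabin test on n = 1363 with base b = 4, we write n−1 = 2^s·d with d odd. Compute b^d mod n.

361

1363 − 1 = 1362 = 2^1 · 681, so d = 681.
4^1 ≡ 4 (mod 1363)
4^2 ≡ 4^2 = 16 ≡ 16 (mod 1363)
4^4 ≡ 16^2 = 256 ≡ 256 (mod 1363)
4^8 ≡ 256^2 = 65536 ≡ 112 (mod 1363)
4^16 ≡ 112^2 = 12544 ≡ 277 (mod 1363)
4^32 ≡ 277^2 = 76729 ≡ 401 (mod 1363)
4^64 ≡ 401^2 = 160801 ≡ 1330 (mod 1363)
4^128 ≡ 1330^2 = 1768900 ≡ 1089 (mod 1363)
4^256 ≡ 1089^2 = 1185921 ≡ 111 (mod 1363)
4^512 ≡ 111^2 = 12321 ≡ 54 (mod 1363)
681 = 512 + 128 + 32 + 8 + 1 in binary powers of 2.
So 4^681 ≡ 54 · 1089 · 401 · 112 · 4 ≡ 361 (mod 1363).
Squaring chain: 361; never reaches −1, so base 4 is a Miller–Rabin witness that 1363 is composite.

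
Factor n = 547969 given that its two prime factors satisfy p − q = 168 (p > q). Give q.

Since p = q + 168, we have 547969 = q(q + 168), so q² + 168q − 547969 = 0.
Discriminant: 168² + 4·547969 = 28224 + 2191876 = 2220100; √2220100 = 1490.
q = (−168 + 1490)/2 = 661, and p = q + 168 = 829.
Check: 661 · 829 = 547969.

661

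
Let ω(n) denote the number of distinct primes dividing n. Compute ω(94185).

5

94185 = 3^2 · 10465
10465 = 5 · 2093
2093 = 7 · 299
299 = 13 · 23
94185 = 3^2 · 5 · 7 · 13 · 23, which has 5 distinct prime factors.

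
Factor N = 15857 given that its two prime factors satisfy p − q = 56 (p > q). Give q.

101

Since p = q + 56, we have 15857 = q(q + 56), so q² + 56q − 15857 = 0.
Discriminant: 56² + 4·15857 = 3136 + 63428 = 66564; √66564 = 258.
q = (−56 + 258)/2 = 101, and p = q + 56 = 157.
Check: 101 · 157 = 15857.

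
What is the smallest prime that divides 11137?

11137 is odd.
Digit sum 13, not divisible by 3.
Ends in 7: not divisible by 5.
7: 11137 = 7·1591

7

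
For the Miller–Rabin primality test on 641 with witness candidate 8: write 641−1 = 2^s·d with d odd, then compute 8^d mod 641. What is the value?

77

641 − 1 = 640 = 2^7 · 5, so d = 5.
8^1 ≡ 8 (mod 641)
8^2 ≡ 8^2 = 64 ≡ 64 (mod 641)
8^4 ≡ 64^2 = 4096 ≡ 250 (mod 641)
5 = 4 + 1 in binary powers of 2.
So 8^5 ≡ 250 · 8 ≡ 77 (mod 641).
Squaring chain: 77 → 160 → 601 → 318 → 487 → 640 → 1; reaches −1, so base 8 does not prove 641 composite.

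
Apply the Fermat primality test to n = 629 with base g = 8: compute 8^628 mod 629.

322

8^1 ≡ 8 (mod 629)
8^2 ≡ 8^2 = 64 ≡ 64 (mod 629)
8^4 ≡ 64^2 = 4096 ≡ 322 (mod 629)
8^8 ≡ 322^2 = 103684 ≡ 528 (mod 629)
8^16 ≡ 528^2 = 278784 ≡ 137 (mod 629)
8^32 ≡ 137^2 = 18769 ≡ 528 (mod 629)
8^64 ≡ 528^2 = 278784 ≡ 137 (mod 629)
8^128 ≡ 137^2 = 18769 ≡ 528 (mod 629)
8^256 ≡ 528^2 = 278784 ≡ 137 (mod 629)
8^512 ≡ 137^2 = 18769 ≡ 528 (mod 629)
628 = 512 + 64 + 32 + 16 + 4 in binary powers of 2.
So 8^628 ≡ 528 · 137 · 528 · 137 · 322 ≡ 322 (mod 629).
Since 322 ≠ 1, base 8 is a Fermat witness: 629 is composite.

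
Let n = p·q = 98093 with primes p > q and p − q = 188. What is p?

421

Since p = q + 188, we have 98093 = q(q + 188), so q² + 188q − 98093 = 0.
Discriminant: 188² + 4·98093 = 35344 + 392372 = 427716; √427716 = 654.
q = (−188 + 654)/2 = 233, and p = q + 188 = 421.
Check: 233 · 421 = 98093.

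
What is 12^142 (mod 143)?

12^1 ≡ 12 (mod 143)
12^2 ≡ 12^2 = 144 ≡ 1 (mod 143)
12^4 ≡ 1^2 = 1 ≡ 1 (mod 143)
12^8 ≡ 1^2 = 1 ≡ 1 (mod 143)
12^16 ≡ 1^2 = 1 ≡ 1 (mod 143)
12^32 ≡ 1^2 = 1 ≡ 1 (mod 143)
12^64 ≡ 1^2 = 1 ≡ 1 (mod 143)
12^128 ≡ 1^2 = 1 ≡ 1 (mod 143)
142 = 128 + 8 + 4 + 2 in binary powers of 2.
So 12^142 ≡ 1 · 1 · 1 · 1 ≡ 1 (mod 143).
Since the result is 1, base 12 gives no evidence that 143 is composite.

1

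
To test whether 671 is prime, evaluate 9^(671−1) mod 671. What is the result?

9^1 ≡ 9 (mod 671)
9^2 ≡ 9^2 = 81 ≡ 81 (mod 671)
9^4 ≡ 81^2 = 6561 ≡ 522 (mod 671)
9^8 ≡ 522^2 = 272484 ≡ 58 (mod 671)
9^16 ≡ 58^2 = 3364 ≡ 9 (mod 671)
9^32 ≡ 9^2 = 81 ≡ 81 (mod 671)
9^64 ≡ 81^2 = 6561 ≡ 522 (mod 671)
9^128 ≡ 522^2 = 272484 ≡ 58 (mod 671)
9^256 ≡ 58^2 = 3364 ≡ 9 (mod 671)
9^512 ≡ 9^2 = 81 ≡ 81 (mod 671)
670 = 512 + 128 + 16 + 8 + 4 + 2 in binary powers of 2.
So 9^670 ≡ 81 · 58 · 9 · 58 · 522 · 81 ≡ 1 (mod 671).
Since the result is 1, base 9 gives no evidence that 671 is composite.

1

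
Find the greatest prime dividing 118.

118 = 2 · 59
59 is prime.
So 118 = 2 · 59; the largest prime factor is 59.

59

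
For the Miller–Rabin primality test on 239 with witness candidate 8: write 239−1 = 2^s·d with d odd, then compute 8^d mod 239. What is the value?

1

239 − 1 = 238 = 2^1 · 119, so d = 119.
8^1 ≡ 8 (mod 239)
8^2 ≡ 8^2 = 64 ≡ 64 (mod 239)
8^4 ≡ 64^2 = 4096 ≡ 33 (mod 239)
8^8 ≡ 33^2 = 1089 ≡ 133 (mod 239)
8^16 ≡ 133^2 = 17689 ≡ 3 (mod 239)
8^32 ≡ 3^2 = 9 ≡ 9 (mod 239)
8^64 ≡ 9^2 = 81 ≡ 81 (mod 239)
119 = 64 + 32 + 16 + 4 + 2 + 1 in binary powers of 2.
So 8^119 ≡ 81 · 9 · 3 · 33 · 64 · 8 ≡ 1 (mod 239).
Since 8^d ≡ 1 (mod 239), base 8 does not prove 239 composite.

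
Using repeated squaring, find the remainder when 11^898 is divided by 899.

382

11^1 ≡ 11 (mod 899)
11^2 ≡ 11^2 = 121 ≡ 121 (mod 899)
11^4 ≡ 121^2 = 14641 ≡ 257 (mod 899)
11^8 ≡ 257^2 = 66049 ≡ 422 (mod 899)
11^16 ≡ 422^2 = 178084 ≡ 82 (mod 899)
11^32 ≡ 82^2 = 6724 ≡ 431 (mod 899)
11^64 ≡ 431^2 = 185761 ≡ 567 (mod 899)
11^128 ≡ 567^2 = 321489 ≡ 546 (mod 899)
11^256 ≡ 546^2 = 298116 ≡ 547 (mod 899)
11^512 ≡ 547^2 = 299209 ≡ 741 (mod 899)
898 = 512 + 256 + 128 + 2 in binary powers of 2.
So 11^898 ≡ 741 · 547 · 546 · 121 ≡ 382 (mod 899).
Since 382 ≠ 1, base 11 is a Fermat witness: 899 is composite.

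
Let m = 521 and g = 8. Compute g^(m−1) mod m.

8^1 ≡ 8 (mod 521)
8^2 ≡ 8^2 = 64 ≡ 64 (mod 521)
8^4 ≡ 64^2 = 4096 ≡ 449 (mod 521)
8^8 ≡ 449^2 = 201601 ≡ 495 (mod 521)
8^16 ≡ 495^2 = 245025 ≡ 155 (mod 521)
8^32 ≡ 155^2 = 24025 ≡ 59 (mod 521)
8^64 ≡ 59^2 = 3481 ≡ 355 (mod 521)
8^128 ≡ 355^2 = 126025 ≡ 464 (mod 521)
8^256 ≡ 464^2 = 215296 ≡ 123 (mod 521)
8^512 ≡ 123^2 = 15129 ≡ 20 (mod 521)
520 = 512 + 8 in binary powers of 2.
So 8^520 ≡ 20 · 495 ≡ 1 (mod 521).
Since the result is 1, base 8 gives no evidence that 521 is composite.

1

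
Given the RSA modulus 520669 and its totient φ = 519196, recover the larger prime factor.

φ(n) = (p−1)(q−1) = n − (p+q) + 1, so p + q = 520669 − 519196 + 1 = 1474.
p and q are the roots of t² − 1474t + 520669 = 0.
Discriminant: 1474² − 4·520669 = 2172676 − 2082676 = 90000; √90000 = 300.
q = (1474 − 300)/2 = 587, p = (1474 + 300)/2 = 887.
Check: 587 · 887 = 520669.

887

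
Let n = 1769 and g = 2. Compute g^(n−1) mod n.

2^1 ≡ 2 (mod 1769)
2^2 ≡ 2^2 = 4 ≡ 4 (mod 1769)
2^4 ≡ 4^2 = 16 ≡ 16 (mod 1769)
2^8 ≡ 16^2 = 256 ≡ 256 (mod 1769)
2^16 ≡ 256^2 = 65536 ≡ 83 (mod 1769)
2^32 ≡ 83^2 = 6889 ≡ 1582 (mod 1769)
2^64 ≡ 1582^2 = 2502724 ≡ 1358 (mod 1769)
2^128 ≡ 1358^2 = 1844164 ≡ 866 (mod 1769)
2^256 ≡ 866^2 = 749956 ≡ 1669 (mod 1769)
2^512 ≡ 1669^2 = 2785561 ≡ 1155 (mod 1769)
2^1024 ≡ 1155^2 = 1334025 ≡ 199 (mod 1769)
1768 = 1024 + 512 + 128 + 64 + 32 + 8 in binary powers of 2.
So 2^1768 ≡ 199 · 1155 · 866 · 1358 · 1582 · 256 ≡ 625 (mod 1769).
Since 625 ≠ 1, base 2 is a Fermat witness: 1769 is composite.

625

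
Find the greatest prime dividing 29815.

29815 = 5 · 5963
5963 = 67 · 89
89 is prime.
So 29815 = 5 · 67 · 89; the largest prime factor is 89.

89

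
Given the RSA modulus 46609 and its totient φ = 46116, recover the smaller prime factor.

127

φ(n) = (p−1)(q−1) = n − (p+q) + 1, so p + q = 46609 − 46116 + 1 = 494.
p and q are the roots of t² − 494t + 46609 = 0.
Discriminant: 494² − 4·46609 = 244036 − 186436 = 57600; √57600 = 240.
q = (494 − 240)/2 = 127, p = (494 + 240)/2 = 367.
Check: 127 · 367 = 46609.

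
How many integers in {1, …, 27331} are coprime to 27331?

27000

Factor: 27331 = 151 · 181.
φ(27331) = (151−1) · (181−1) = 150 · 180 = 27000.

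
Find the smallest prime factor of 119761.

23

119761 is odd.
Digit sum 25, not divisible by 3.
Ends in 1: not divisible by 5.
7: 119761 = 7·17108 + 5
11: 119761 = 11·10887 + 4
13: 119761 = 13·9212 + 5
17: 119761 = 17·7044 + 13
19: 119761 = 19·6303 + 4
23: 119761 = 23·5207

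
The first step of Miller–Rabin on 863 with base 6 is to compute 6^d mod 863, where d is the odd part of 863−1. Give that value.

1

863 − 1 = 862 = 2^1 · 431, so d = 431.
6^1 ≡ 6 (mod 863)
6^2 ≡ 6^2 = 36 ≡ 36 (mod 863)
6^4 ≡ 36^2 = 1296 ≡ 433 (mod 863)
6^8 ≡ 433^2 = 187489 ≡ 218 (mod 863)
6^16 ≡ 218^2 = 47524 ≡ 59 (mod 863)
6^32 ≡ 59^2 = 3481 ≡ 29 (mod 863)
6^64 ≡ 29^2 = 841 ≡ 841 (mod 863)
6^128 ≡ 841^2 = 707281 ≡ 484 (mod 863)
6^256 ≡ 484^2 = 234256 ≡ 383 (mod 863)
431 = 256 + 128 + 32 + 8 + 4 + 2 + 1 in binary powers of 2.
So 6^431 ≡ 383 · 484 · 29 · 218 · 433 · 36 · 6 ≡ 1 (mod 863).
Since 6^d ≡ 1 (mod 863), base 6 does not prove 863 composite.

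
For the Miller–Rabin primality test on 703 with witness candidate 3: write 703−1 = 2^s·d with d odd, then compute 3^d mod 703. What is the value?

702

703 − 1 = 702 = 2^1 · 351, so d = 351.
3^1 ≡ 3 (mod 703)
3^2 ≡ 3^2 = 9 ≡ 9 (mod 703)
3^4 ≡ 9^2 = 81 ≡ 81 (mod 703)
3^8 ≡ 81^2 = 6561 ≡ 234 (mod 703)
3^16 ≡ 234^2 = 54756 ≡ 625 (mod 703)
3^32 ≡ 625^2 = 390625 ≡ 460 (mod 703)
3^64 ≡ 460^2 = 211600 ≡ 700 (mod 703)
3^128 ≡ 700^2 = 490000 ≡ 9 (mod 703)
3^256 ≡ 9^2 = 81 ≡ 81 (mod 703)
351 = 256 + 64 + 16 + 8 + 4 + 2 + 1 in binary powers of 2.
So 3^351 ≡ 81 · 700 · 625 · 234 · 81 · 9 · 3 ≡ 702 (mod 703).
Since 3^d ≡ 702 (mod 703), base 3 does not prove 703 composite.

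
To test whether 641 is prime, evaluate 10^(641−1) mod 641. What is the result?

1

10^1 ≡ 10 (mod 641)
10^2 ≡ 10^2 = 100 ≡ 100 (mod 641)
10^4 ≡ 100^2 = 10000 ≡ 385 (mod 641)
10^8 ≡ 385^2 = 148225 ≡ 154 (mod 641)
10^16 ≡ 154^2 = 23716 ≡ 640 (mod 641)
10^32 ≡ 640^2 = 409600 ≡ 1 (mod 641)
10^64 ≡ 1^2 = 1 ≡ 1 (mod 641)
10^128 ≡ 1^2 = 1 ≡ 1 (mod 641)
10^256 ≡ 1^2 = 1 ≡ 1 (mod 641)
10^512 ≡ 1^2 = 1 ≡ 1 (mod 641)
640 = 512 + 128 in binary powers of 2.
So 10^640 ≡ 1 · 1 ≡ 1 (mod 641).
Since the result is 1, base 10 gives no evidence that 641 is composite.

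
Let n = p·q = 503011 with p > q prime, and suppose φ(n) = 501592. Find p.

φ(n) = (p−1)(q−1) = n − (p+q) + 1, so p + q = 503011 − 501592 + 1 = 1420.
p and q are the roots of t² − 1420t + 503011 = 0.
Discriminant: 1420² − 4·503011 = 2016400 − 2012044 = 4356; √4356 = 66.
q = (1420 − 66)/2 = 677, p = (1420 + 66)/2 = 743.
Check: 677 · 743 = 503011.

743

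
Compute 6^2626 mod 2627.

6^1 ≡ 6 (mod 2627)
6^2 ≡ 6^2 = 36 ≡ 36 (mod 2627)
6^4 ≡ 36^2 = 1296 ≡ 1296 (mod 2627)
6^8 ≡ 1296^2 = 1679616 ≡ 963 (mod 2627)
6^16 ≡ 963^2 = 927369 ≡ 38 (mod 2627)
6^32 ≡ 38^2 = 1444 ≡ 1444 (mod 2627)
6^64 ≡ 1444^2 = 2085136 ≡ 1925 (mod 2627)
6^128 ≡ 1925^2 = 3705625 ≡ 1555 (mod 2627)
6^256 ≡ 1555^2 = 2418025 ≡ 1185 (mod 2627)
6^512 ≡ 1185^2 = 1404225 ≡ 1407 (mod 2627)
6^1024 ≡ 1407^2 = 1979649 ≡ 1518 (mod 2627)
6^2048 ≡ 1518^2 = 2304324 ≡ 445 (mod 2627)
2626 = 2048 + 512 + 64 + 2 in binary powers of 2.
So 6^2626 ≡ 445 · 1407 · 1925 · 36 ≡ 1923 (mod 2627).
Since 1923 ≠ 1, base 6 is a Fermat witness: 2627 is composite.

1923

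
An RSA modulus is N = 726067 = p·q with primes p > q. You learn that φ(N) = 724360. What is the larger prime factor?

φ(n) = (p−1)(q−1) = n − (p+q) + 1, so p + q = 726067 − 724360 + 1 = 1708.
p and q are the roots of t² − 1708t + 726067 = 0.
Discriminant: 1708² − 4·726067 = 2917264 − 2904268 = 12996; √12996 = 114.
q = (1708 − 114)/2 = 797, p = (1708 + 114)/2 = 911.
Check: 797 · 911 = 726067.

911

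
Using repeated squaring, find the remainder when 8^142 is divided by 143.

8^1 ≡ 8 (mod 143)
8^2 ≡ 8^2 = 64 ≡ 64 (mod 143)
8^4 ≡ 64^2 = 4096 ≡ 92 (mod 143)
8^8 ≡ 92^2 = 8464 ≡ 27 (mod 143)
8^16 ≡ 27^2 = 729 ≡ 14 (mod 143)
8^32 ≡ 14^2 = 196 ≡ 53 (mod 143)
8^64 ≡ 53^2 = 2809 ≡ 92 (mod 143)
8^128 ≡ 92^2 = 8464 ≡ 27 (mod 143)
142 = 128 + 8 + 4 + 2 in binary powers of 2.
So 8^142 ≡ 27 · 27 · 92 · 64 ≡ 64 (mod 143).
Since 64 ≠ 1, base 8 is a Fermat witness: 143 is composite.

64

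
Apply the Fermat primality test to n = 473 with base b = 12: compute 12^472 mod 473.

210

12^1 ≡ 12 (mod 473)
12^2 ≡ 12^2 = 144 ≡ 144 (mod 473)
12^4 ≡ 144^2 = 20736 ≡ 397 (mod 473)
12^8 ≡ 397^2 = 157609 ≡ 100 (mod 473)
12^16 ≡ 100^2 = 10000 ≡ 67 (mod 473)
12^32 ≡ 67^2 = 4489 ≡ 232 (mod 473)
12^64 ≡ 232^2 = 53824 ≡ 375 (mod 473)
12^128 ≡ 375^2 = 140625 ≡ 144 (mod 473)
12^256 ≡ 144^2 = 20736 ≡ 397 (mod 473)
472 = 256 + 128 + 64 + 16 + 8 in binary powers of 2.
So 12^472 ≡ 397 · 144 · 375 · 67 · 100 ≡ 210 (mod 473).
Since 210 ≠ 1, base 12 is a Fermat witness: 473 is composite.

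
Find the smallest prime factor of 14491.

43

14491 is odd.
Digit sum 19, not divisible by 3.
Ends in 1: not divisible by 5.
7: 14491 = 7·2070 + 1
11: 14491 = 11·1317 + 4
13: 14491 = 13·1114 + 9
17: 14491 = 17·852 + 7
19: 14491 = 19·762 + 13
23: 14491 = 23·630 + 1
29: 14491 = 29·499 + 20
31: 14491 = 31·467 + 14
37: 14491 = 37·391 + 24
41: 14491 = 41·353 + 18
43: 14491 = 43·337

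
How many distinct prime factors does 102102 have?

6

102102 = 2 · 51051
51051 = 3 · 17017
17017 = 7 · 2431
2431 = 11 · 221
221 = 13 · 17
102102 = 2 · 3 · 7 · 11 · 13 · 17, which has 6 distinct prime factors.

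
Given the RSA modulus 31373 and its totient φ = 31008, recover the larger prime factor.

229

φ(n) = (p−1)(q−1) = n − (p+q) + 1, so p + q = 31373 − 31008 + 1 = 366.
p and q are the roots of t² − 366t + 31373 = 0.
Discriminant: 366² − 4·31373 = 133956 − 125492 = 8464; √8464 = 92.
q = (366 − 92)/2 = 137, p = (366 + 92)/2 = 229.
Check: 137 · 229 = 31373.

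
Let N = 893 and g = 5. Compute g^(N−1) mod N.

613

5^1 ≡ 5 (mod 893)
5^2 ≡ 5^2 = 25 ≡ 25 (mod 893)
5^4 ≡ 25^2 = 625 ≡ 625 (mod 893)
5^8 ≡ 625^2 = 390625 ≡ 384 (mod 893)
5^16 ≡ 384^2 = 147456 ≡ 111 (mod 893)
5^32 ≡ 111^2 = 12321 ≡ 712 (mod 893)
5^64 ≡ 712^2 = 506944 ≡ 613 (mod 893)
5^128 ≡ 613^2 = 375769 ≡ 709 (mod 893)
5^256 ≡ 709^2 = 502681 ≡ 815 (mod 893)
5^512 ≡ 815^2 = 664225 ≡ 726 (mod 893)
892 = 512 + 256 + 64 + 32 + 16 + 8 + 4 in binary powers of 2.
So 5^892 ≡ 726 · 815 · 613 · 712 · 111 · 384 · 625 ≡ 613 (mod 893).
Since 613 ≠ 1, base 5 is a Fermat witness: 893 is composite.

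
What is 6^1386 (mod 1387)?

6^1 ≡ 6 (mod 1387)
6^2 ≡ 6^2 = 36 ≡ 36 (mod 1387)
6^4 ≡ 36^2 = 1296 ≡ 1296 (mod 1387)
6^8 ≡ 1296^2 = 1679616 ≡ 1346 (mod 1387)
6^16 ≡ 1346^2 = 1811716 ≡ 294 (mod 1387)
6^32 ≡ 294^2 = 86436 ≡ 442 (mod 1387)
6^64 ≡ 442^2 = 195364 ≡ 1184 (mod 1387)
6^128 ≡ 1184^2 = 1401856 ≡ 986 (mod 1387)
6^256 ≡ 986^2 = 972196 ≡ 1296 (mod 1387)
6^512 ≡ 1296^2 = 1679616 ≡ 1346 (mod 1387)
6^1024 ≡ 1346^2 = 1811716 ≡ 294 (mod 1387)
1386 = 1024 + 256 + 64 + 32 + 8 + 2 in binary powers of 2.
So 6^1386 ≡ 294 · 1296 · 1184 · 442 · 1346 · 36 ≡ 875 (mod 1387).
Since 875 ≠ 1, base 6 is a Fermat witness: 1387 is composite.

875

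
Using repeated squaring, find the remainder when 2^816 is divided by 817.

102

2^1 ≡ 2 (mod 817)
2^2 ≡ 2^2 = 4 ≡ 4 (mod 817)
2^4 ≡ 4^2 = 16 ≡ 16 (mod 817)
2^8 ≡ 16^2 = 256 ≡ 256 (mod 817)
2^16 ≡ 256^2 = 65536 ≡ 176 (mod 817)
2^32 ≡ 176^2 = 30976 ≡ 747 (mod 817)
2^64 ≡ 747^2 = 558009 ≡ 815 (mod 817)
2^128 ≡ 815^2 = 664225 ≡ 4 (mod 817)
2^256 ≡ 4^2 = 16 ≡ 16 (mod 817)
2^512 ≡ 16^2 = 256 ≡ 256 (mod 817)
816 = 512 + 256 + 32 + 16 in binary powers of 2.
So 2^816 ≡ 256 · 16 · 747 · 176 ≡ 102 (mod 817).
Since 102 ≠ 1, base 2 is a Fermat witness: 817 is composite.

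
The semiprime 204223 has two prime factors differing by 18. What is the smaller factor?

Since p = q + 18, we have 204223 = q(q + 18), so q² + 18q − 204223 = 0.
Discriminant: 18² + 4·204223 = 324 + 816892 = 817216; √817216 = 904.
q = (−18 + 904)/2 = 443, and p = q + 18 = 461.
Check: 443 · 461 = 204223.

443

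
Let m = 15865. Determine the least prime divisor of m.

5

15865 is odd.
Digit sum 25, not divisible by 3.
Ends in 5: divisible by 5.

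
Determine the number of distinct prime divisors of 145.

2

145 = 5 · 29
145 = 5 · 29, which has 2 distinct prime factors.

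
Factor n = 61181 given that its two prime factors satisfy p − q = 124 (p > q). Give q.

Since p = q + 124, we have 61181 = q(q + 124), so q² + 124q − 61181 = 0.
Discriminant: 124² + 4·61181 = 15376 + 244724 = 260100; √260100 = 510.
q = (−124 + 510)/2 = 193, and p = q + 124 = 317.
Check: 193 · 317 = 61181.

193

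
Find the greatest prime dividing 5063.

5063 = 61 · 83
83 is prime.
So 5063 = 61 · 83; the largest prime factor is 83.

83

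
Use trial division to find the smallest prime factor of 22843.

22843 is odd.
Digit sum 19, not divisible by 3.
Ends in 3: not divisible by 5.
7: 22843 = 7·3263 + 2
11: 22843 = 11·2076 + 7
13: 22843 = 13·1757 + 2
17: 22843 = 17·1343 + 12
19: 22843 = 19·1202 + 5
23: 22843 = 23·993 + 4
29: 22843 = 29·787 + 20
31: 22843 = 31·736 + 27
37: 22843 = 37·617 + 14
41: 22843 = 41·557 + 6
43: 22843 = 43·531 + 10
47: 22843 = 47·486 + 1
53: 22843 = 53·431

53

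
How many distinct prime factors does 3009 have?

3009 = 3 · 1003
1003 = 17 · 59
3009 = 3 · 17 · 59, which has 3 distinct prime factors.

3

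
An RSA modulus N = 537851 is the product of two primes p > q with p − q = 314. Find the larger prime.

Since p = q + 314, we have 537851 = q(q + 314), so q² + 314q − 537851 = 0.
Discriminant: 314² + 4·537851 = 98596 + 2151404 = 2250000; √2250000 = 1500.
q = (−314 + 1500)/2 = 593, and p = q + 314 = 907.
Check: 593 · 907 = 537851.

907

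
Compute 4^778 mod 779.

674

4^1 ≡ 4 (mod 779)
4^2 ≡ 4^2 = 16 ≡ 16 (mod 779)
4^4 ≡ 16^2 = 256 ≡ 256 (mod 779)
4^8 ≡ 256^2 = 65536 ≡ 100 (mod 779)
4^16 ≡ 100^2 = 10000 ≡ 652 (mod 779)
4^32 ≡ 652^2 = 425104 ≡ 549 (mod 779)
4^64 ≡ 549^2 = 301401 ≡ 707 (mod 779)
4^128 ≡ 707^2 = 499849 ≡ 510 (mod 779)
4^256 ≡ 510^2 = 260100 ≡ 693 (mod 779)
4^512 ≡ 693^2 = 480249 ≡ 385 (mod 779)
778 = 512 + 256 + 8 + 2 in binary powers of 2.
So 4^778 ≡ 385 · 693 · 100 · 16 ≡ 674 (mod 779).
Since 674 ≠ 1, base 4 is a Fermat witness: 779 is composite.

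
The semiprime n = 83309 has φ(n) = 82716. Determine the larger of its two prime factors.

367

φ(n) = (p−1)(q−1) = n − (p+q) + 1, so p + q = 83309 − 82716 + 1 = 594.
p and q are the roots of t² − 594t + 83309 = 0.
Discriminant: 594² − 4·83309 = 352836 − 333236 = 19600; √19600 = 140.
q = (594 − 140)/2 = 227, p = (594 + 140)/2 = 367.
Check: 227 · 367 = 83309.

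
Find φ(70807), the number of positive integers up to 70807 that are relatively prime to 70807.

62400

Factor: 70807 = 11 · 41 · 157.
φ(70807) = (11−1) · (41−1) · (157−1) = 10 · 40 · 156 = 62400.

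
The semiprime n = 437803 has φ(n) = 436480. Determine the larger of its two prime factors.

φ(n) = (p−1)(q−1) = n − (p+q) + 1, so p + q = 437803 − 436480 + 1 = 1324.
p and q are the roots of t² − 1324t + 437803 = 0.
Discriminant: 1324² − 4·437803 = 1752976 − 1751212 = 1764; √1764 = 42.
q = (1324 − 42)/2 = 641, p = (1324 + 42)/2 = 683.
Check: 641 · 683 = 437803.

683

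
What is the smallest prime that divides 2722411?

67

2722411 is odd.
Digit sum 19, not divisible by 3.
Ends in 1: not divisible by 5.
7: 2722411 = 7·388915 + 6
11: 2722411 = 11·247491 + 10
13: 2722411 = 13·209416 + 3
17: 2722411 = 17·160141 + 14
19: 2722411 = 19·143284 + 15
23: 2722411 = 23·118365 + 16
29: 2722411 = 29·93876 + 7
31: 2722411 = 31·87819 + 22
37: 2722411 = 37·73578 + 25
41: 2722411 = 41·66400 + 11
43: 2722411 = 43·63311 + 38
47: 2722411 = 47·57923 + 30
53: 2722411 = 53·51366 + 13
59: 2722411 = 59·46142 + 33
61: 2722411 = 61·44629 + 42
67: 2722411 = 67·40633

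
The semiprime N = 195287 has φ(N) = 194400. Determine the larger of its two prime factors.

487

φ(n) = (p−1)(q−1) = n − (p+q) + 1, so p + q = 195287 − 194400 + 1 = 888.
p and q are the roots of t² − 888t + 195287 = 0.
Discriminant: 888² − 4·195287 = 788544 − 781148 = 7396; √7396 = 86.
q = (888 − 86)/2 = 401, p = (888 + 86)/2 = 487.
Check: 401 · 487 = 195287.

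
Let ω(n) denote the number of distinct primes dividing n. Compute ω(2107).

2107 = 7^2 · 43
2107 = 7^2 · 43, which has 2 distinct prime factors.

2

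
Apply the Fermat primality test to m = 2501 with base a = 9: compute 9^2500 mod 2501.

9^1 ≡ 9 (mod 2501)
9^2 ≡ 9^2 = 81 ≡ 81 (mod 2501)
9^4 ≡ 81^2 = 6561 ≡ 1559 (mod 2501)
9^8 ≡ 1559^2 = 2430481 ≡ 2010 (mod 2501)
9^16 ≡ 2010^2 = 4040100 ≡ 985 (mod 2501)
9^32 ≡ 985^2 = 970225 ≡ 2338 (mod 2501)
9^64 ≡ 2338^2 = 5466244 ≡ 1559 (mod 2501)
9^128 ≡ 1559^2 = 2430481 ≡ 2010 (mod 2501)
9^256 ≡ 2010^2 = 4040100 ≡ 985 (mod 2501)
9^512 ≡ 985^2 = 970225 ≡ 2338 (mod 2501)
9^1024 ≡ 2338^2 = 5466244 ≡ 1559 (mod 2501)
9^2048 ≡ 1559^2 = 2430481 ≡ 2010 (mod 2501)
2500 = 2048 + 256 + 128 + 64 + 4 in binary powers of 2.
So 9^2500 ≡ 2010 · 985 · 2010 · 1559 · 1559 ≡ 1 (mod 2501).
Since the result is 1, base 9 gives no evidence that 2501 is composite.

1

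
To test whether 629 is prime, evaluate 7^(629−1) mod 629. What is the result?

293

7^1 ≡ 7 (mod 629)
7^2 ≡ 7^2 = 49 ≡ 49 (mod 629)
7^4 ≡ 49^2 = 2401 ≡ 514 (mod 629)
7^8 ≡ 514^2 = 264196 ≡ 16 (mod 629)
7^16 ≡ 16^2 = 256 ≡ 256 (mod 629)
7^32 ≡ 256^2 = 65536 ≡ 120 (mod 629)
7^64 ≡ 120^2 = 14400 ≡ 562 (mod 629)
7^128 ≡ 562^2 = 315844 ≡ 86 (mod 629)
7^256 ≡ 86^2 = 7396 ≡ 477 (mod 629)
7^512 ≡ 477^2 = 227529 ≡ 460 (mod 629)
628 = 512 + 64 + 32 + 16 + 4 in binary powers of 2.
So 7^628 ≡ 460 · 562 · 120 · 256 · 514 ≡ 293 (mod 629).
Since 293 ≠ 1, base 7 is a Fermat witness: 629 is composite.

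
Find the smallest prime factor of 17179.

17179 is odd.
Digit sum 25, not divisible by 3.
Ends in 9: not divisible by 5.
7: 17179 = 7·2454 + 1
11: 17179 = 11·1561 + 8
13: 17179 = 13·1321 + 6
17: 17179 = 17·1010 + 9
19: 17179 = 19·904 + 3
23: 17179 = 23·746 + 21
29: 17179 = 29·592 + 11
31: 17179 = 31·554 + 5
37: 17179 = 37·464 + 11
41: 17179 = 41·419

41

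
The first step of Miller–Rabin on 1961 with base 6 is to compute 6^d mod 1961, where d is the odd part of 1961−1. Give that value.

820

1961 − 1 = 1960 = 2^3 · 245, so d = 245.
6^1 ≡ 6 (mod 1961)
6^2 ≡ 6^2 = 36 ≡ 36 (mod 1961)
6^4 ≡ 36^2 = 1296 ≡ 1296 (mod 1961)
6^8 ≡ 1296^2 = 1679616 ≡ 1000 (mod 1961)
6^16 ≡ 1000^2 = 1000000 ≡ 1851 (mod 1961)
6^32 ≡ 1851^2 = 3426201 ≡ 334 (mod 1961)
6^64 ≡ 334^2 = 111556 ≡ 1740 (mod 1961)
6^128 ≡ 1740^2 = 3027600 ≡ 1777 (mod 1961)
245 = 128 + 64 + 32 + 16 + 4 + 1 in binary powers of 2.
So 6^245 ≡ 1777 · 1740 · 334 · 1851 · 1296 · 6 ≡ 820 (mod 1961).
Squaring chain: 820 → 1738 → 704; never reaches −1, so base 6 is a Miller–Rabin witness that 1961 is composite.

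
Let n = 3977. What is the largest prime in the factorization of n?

97

3977 = 41 · 97
97 is prime.
So 3977 = 41 · 97; the largest prime factor is 97.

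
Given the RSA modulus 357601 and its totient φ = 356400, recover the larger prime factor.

φ(n) = (p−1)(q−1) = n − (p+q) + 1, so p + q = 357601 − 356400 + 1 = 1202.
p and q are the roots of t² − 1202t + 357601 = 0.
Discriminant: 1202² − 4·357601 = 1444804 − 1430404 = 14400; √14400 = 120.
q = (1202 − 120)/2 = 541, p = (1202 + 120)/2 = 661.
Check: 541 · 661 = 357601.

661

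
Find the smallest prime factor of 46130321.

46130321 is odd.
Digit sum 20, not divisible by 3.
Ends in 1: not divisible by 5.
7: 46130321 = 7·6590045 + 6
11: 46130321 = 11·4193665 + 6
13: 46130321 = 13·3548486 + 3
17: 46130321 = 17·2713548 + 5
19: 46130321 = 19·2427911 + 12
23: 46130321 = 23·2005666 + 3
29: 46130321 = 29·1590700 + 21
31: 46130321 = 31·1488074 + 27
37: 46130321 = 37·1246765 + 16
41: 46130321 = 41·1125129 + 32
43: 46130321 = 43·1072798 + 7
47: 46130321 = 47·981496 + 9
53: 46130321 = 53·870383 + 22
59: 46130321 = 59·781869 + 50
61: 46130321 = 61·756234 + 47
67: 46130321 = 67·688512 + 17
71: 46130321 = 71·649722 + 59
73: 46130321 = 73·631922 + 15
79: 46130321 = 79·583928 + 9
83: 46130321 = 83·555787

83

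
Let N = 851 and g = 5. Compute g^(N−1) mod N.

5^1 ≡ 5 (mod 851)
5^2 ≡ 5^2 = 25 ≡ 25 (mod 851)
5^4 ≡ 25^2 = 625 ≡ 625 (mod 851)
5^8 ≡ 625^2 = 390625 ≡ 16 (mod 851)
5^16 ≡ 16^2 = 256 ≡ 256 (mod 851)
5^32 ≡ 256^2 = 65536 ≡ 9 (mod 851)
5^64 ≡ 9^2 = 81 ≡ 81 (mod 851)
5^128 ≡ 81^2 = 6561 ≡ 604 (mod 851)
5^256 ≡ 604^2 = 364816 ≡ 588 (mod 851)
5^512 ≡ 588^2 = 345744 ≡ 238 (mod 851)
850 = 512 + 256 + 64 + 16 + 2 in binary powers of 2.
So 5^850 ≡ 238 · 588 · 81 · 256 · 25 ≡ 818 (mod 851).
Since 818 ≠ 1, base 5 is a Fermat witness: 851 is composite.

818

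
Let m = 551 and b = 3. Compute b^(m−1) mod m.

35

3^1 ≡ 3 (mod 551)
3^2 ≡ 3^2 = 9 ≡ 9 (mod 551)
3^4 ≡ 9^2 = 81 ≡ 81 (mod 551)
3^8 ≡ 81^2 = 6561 ≡ 500 (mod 551)
3^16 ≡ 500^2 = 250000 ≡ 397 (mod 551)
3^32 ≡ 397^2 = 157609 ≡ 23 (mod 551)
3^64 ≡ 23^2 = 529 ≡ 529 (mod 551)
3^128 ≡ 529^2 = 279841 ≡ 484 (mod 551)
3^256 ≡ 484^2 = 234256 ≡ 81 (mod 551)
3^512 ≡ 81^2 = 6561 ≡ 500 (mod 551)
550 = 512 + 32 + 4 + 2 in binary powers of 2.
So 3^550 ≡ 500 · 23 · 81 · 9 ≡ 35 (mod 551).
Since 35 ≠ 1, base 3 is a Fermat witness: 551 is composite.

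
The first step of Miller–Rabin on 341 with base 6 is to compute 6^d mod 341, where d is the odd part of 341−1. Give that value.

285

341 − 1 = 340 = 2^2 · 85, so d = 85.
6^1 ≡ 6 (mod 341)
6^2 ≡ 6^2 = 36 ≡ 36 (mod 341)
6^4 ≡ 36^2 = 1296 ≡ 273 (mod 341)
6^8 ≡ 273^2 = 74529 ≡ 191 (mod 341)
6^16 ≡ 191^2 = 36481 ≡ 335 (mod 341)
6^32 ≡ 335^2 = 112225 ≡ 36 (mod 341)
6^64 ≡ 36^2 = 1296 ≡ 273 (mod 341)
85 = 64 + 16 + 4 + 1 in binary powers of 2.
So 6^85 ≡ 273 · 335 · 273 · 6 ≡ 285 (mod 341).
Squaring chain: 285 → 67; never reaches −1, so base 6 is a Miller–Rabin witness that 341 is composite.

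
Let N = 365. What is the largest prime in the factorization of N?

73

365 = 5 · 73
73 is prime.
So 365 = 5 · 73; the largest prime factor is 73.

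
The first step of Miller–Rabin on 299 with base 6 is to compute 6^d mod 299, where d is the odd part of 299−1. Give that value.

299 − 1 = 298 = 2^1 · 149, so d = 149.
6^1 ≡ 6 (mod 299)
6^2 ≡ 6^2 = 36 ≡ 36 (mod 299)
6^4 ≡ 36^2 = 1296 ≡ 100 (mod 299)
6^8 ≡ 100^2 = 10000 ≡ 133 (mod 299)
6^16 ≡ 133^2 = 17689 ≡ 48 (mod 299)
6^32 ≡ 48^2 = 2304 ≡ 211 (mod 299)
6^64 ≡ 211^2 = 44521 ≡ 269 (mod 299)
6^128 ≡ 269^2 = 72361 ≡ 3 (mod 299)
149 = 128 + 16 + 4 + 1 in binary powers of 2.
So 6^149 ≡ 3 · 48 · 100 · 6 ≡ 288 (mod 299).
Squaring chain: 288; never reaches −1, so base 6 is a Miller–Rabin witness that 299 is composite.

288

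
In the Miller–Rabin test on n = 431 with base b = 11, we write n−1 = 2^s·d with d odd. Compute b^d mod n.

431 − 1 = 430 = 2^1 · 215, so d = 215.
11^1 ≡ 11 (mod 431)
11^2 ≡ 11^2 = 121 ≡ 121 (mod 431)
11^4 ≡ 121^2 = 14641 ≡ 418 (mod 431)
11^8 ≡ 418^2 = 174724 ≡ 169 (mod 431)
11^16 ≡ 169^2 = 28561 ≡ 115 (mod 431)
11^32 ≡ 115^2 = 13225 ≡ 295 (mod 431)
11^64 ≡ 295^2 = 87025 ≡ 394 (mod 431)
11^128 ≡ 394^2 = 155236 ≡ 76 (mod 431)
215 = 128 + 64 + 16 + 4 + 2 + 1 in binary powers of 2.
So 11^215 ≡ 76 · 394 · 115 · 418 · 121 · 11 ≡ 1 (mod 431).
Since 11^d ≡ 1 (mod 431), base 11 does not prove 431 composite.

1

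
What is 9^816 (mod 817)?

752

9^1 ≡ 9 (mod 817)
9^2 ≡ 9^2 = 81 ≡ 81 (mod 817)
9^4 ≡ 81^2 = 6561 ≡ 25 (mod 817)
9^8 ≡ 25^2 = 625 ≡ 625 (mod 817)
9^16 ≡ 625^2 = 390625 ≡ 99 (mod 817)
9^32 ≡ 99^2 = 9801 ≡ 814 (mod 817)
9^64 ≡ 814^2 = 662596 ≡ 9 (mod 817)
9^128 ≡ 9^2 = 81 ≡ 81 (mod 817)
9^256 ≡ 81^2 = 6561 ≡ 25 (mod 817)
9^512 ≡ 25^2 = 625 ≡ 625 (mod 817)
816 = 512 + 256 + 32 + 16 in binary powers of 2.
So 9^816 ≡ 625 · 25 · 814 · 99 ≡ 752 (mod 817).
Since 752 ≠ 1, base 9 is a Fermat witness: 817 is composite.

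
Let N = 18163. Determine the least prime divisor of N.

41

18163 is odd.
Digit sum 19, not divisible by 3.
Ends in 3: not divisible by 5.
7: 18163 = 7·2594 + 5
11: 18163 = 11·1651 + 2
13: 18163 = 13·1397 + 2
17: 18163 = 17·1068 + 7
19: 18163 = 19·955 + 18
23: 18163 = 23·789 + 16
29: 18163 = 29·626 + 9
31: 18163 = 31·585 + 28
37: 18163 = 37·490 + 33
41: 18163 = 41·443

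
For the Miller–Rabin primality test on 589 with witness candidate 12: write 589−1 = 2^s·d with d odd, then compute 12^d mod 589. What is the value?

151

589 − 1 = 588 = 2^2 · 147, so d = 147.
12^1 ≡ 12 (mod 589)
12^2 ≡ 12^2 = 144 ≡ 144 (mod 589)
12^4 ≡ 144^2 = 20736 ≡ 121 (mod 589)
12^8 ≡ 121^2 = 14641 ≡ 505 (mod 589)
12^16 ≡ 505^2 = 255025 ≡ 577 (mod 589)
12^32 ≡ 577^2 = 332929 ≡ 144 (mod 589)
12^64 ≡ 144^2 = 20736 ≡ 121 (mod 589)
12^128 ≡ 121^2 = 14641 ≡ 505 (mod 589)
147 = 128 + 16 + 2 + 1 in binary powers of 2.
So 12^147 ≡ 505 · 577 · 144 · 12 ≡ 151 (mod 589).
Squaring chain: 151 → 419; never reaches −1, so base 12 is a Miller–Rabin witness that 589 is composite.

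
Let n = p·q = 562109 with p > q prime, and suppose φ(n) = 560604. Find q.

φ(n) = (p−1)(q−1) = n − (p+q) + 1, so p + q = 562109 − 560604 + 1 = 1506.
p and q are the roots of t² − 1506t + 562109 = 0.
Discriminant: 1506² − 4·562109 = 2268036 − 2248436 = 19600; √19600 = 140.
q = (1506 − 140)/2 = 683, p = (1506 + 140)/2 = 823.
Check: 683 · 823 = 562109.

683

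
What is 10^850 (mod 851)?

380

10^1 ≡ 10 (mod 851)
10^2 ≡ 10^2 = 100 ≡ 100 (mod 851)
10^4 ≡ 100^2 = 10000 ≡ 639 (mod 851)
10^8 ≡ 639^2 = 408321 ≡ 692 (mod 851)
10^16 ≡ 692^2 = 478864 ≡ 602 (mod 851)
10^32 ≡ 602^2 = 362404 ≡ 729 (mod 851)
10^64 ≡ 729^2 = 531441 ≡ 417 (mod 851)
10^128 ≡ 417^2 = 173889 ≡ 285 (mod 851)
10^256 ≡ 285^2 = 81225 ≡ 380 (mod 851)
10^512 ≡ 380^2 = 144400 ≡ 581 (mod 851)
850 = 512 + 256 + 64 + 16 + 2 in binary powers of 2.
So 10^850 ≡ 581 · 380 · 417 · 602 · 100 ≡ 380 (mod 851).
Since 380 ≠ 1, base 10 is a Fermat witness: 851 is composite.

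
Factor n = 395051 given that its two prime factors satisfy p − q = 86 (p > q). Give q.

Since p = q + 86, we have 395051 = q(q + 86), so q² + 86q − 395051 = 0.
Discriminant: 86² + 4·395051 = 7396 + 1580204 = 1587600; √1587600 = 1260.
q = (−86 + 1260)/2 = 587, and p = q + 86 = 673.
Check: 587 · 673 = 395051.

587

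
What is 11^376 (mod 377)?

81

11^1 ≡ 11 (mod 377)
11^2 ≡ 11^2 = 121 ≡ 121 (mod 377)
11^4 ≡ 121^2 = 14641 ≡ 315 (mod 377)
11^8 ≡ 315^2 = 99225 ≡ 74 (mod 377)
11^16 ≡ 74^2 = 5476 ≡ 198 (mod 377)
11^32 ≡ 198^2 = 39204 ≡ 373 (mod 377)
11^64 ≡ 373^2 = 139129 ≡ 16 (mod 377)
11^128 ≡ 16^2 = 256 ≡ 256 (mod 377)
11^256 ≡ 256^2 = 65536 ≡ 315 (mod 377)
376 = 256 + 64 + 32 + 16 + 8 in binary powers of 2.
So 11^376 ≡ 315 · 16 · 373 · 198 · 74 ≡ 81 (mod 377).
Since 81 ≠ 1, base 11 is a Fermat witness: 377 is composite.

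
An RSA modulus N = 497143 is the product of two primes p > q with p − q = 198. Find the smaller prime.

Since p = q + 198, we have 497143 = q(q + 198), so q² + 198q − 497143 = 0.
Discriminant: 198² + 4·497143 = 39204 + 1988572 = 2027776; √2027776 = 1424.
q = (−198 + 1424)/2 = 613, and p = q + 198 = 811.
Check: 613 · 811 = 497143.

613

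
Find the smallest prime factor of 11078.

11078 is even: 2 divides it.

2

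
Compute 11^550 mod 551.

410

11^1 ≡ 11 (mod 551)
11^2 ≡ 11^2 = 121 ≡ 121 (mod 551)
11^4 ≡ 121^2 = 14641 ≡ 315 (mod 551)
11^8 ≡ 315^2 = 99225 ≡ 45 (mod 551)
11^16 ≡ 45^2 = 2025 ≡ 372 (mod 551)
11^32 ≡ 372^2 = 138384 ≡ 83 (mod 551)
11^64 ≡ 83^2 = 6889 ≡ 277 (mod 551)
11^128 ≡ 277^2 = 76729 ≡ 140 (mod 551)
11^256 ≡ 140^2 = 19600 ≡ 315 (mod 551)
11^512 ≡ 315^2 = 99225 ≡ 45 (mod 551)
550 = 512 + 32 + 4 + 2 in binary powers of 2.
So 11^550 ≡ 45 · 83 · 315 · 121 ≡ 410 (mod 551).
Since 410 ≠ 1, base 11 is a Fermat witness: 551 is composite.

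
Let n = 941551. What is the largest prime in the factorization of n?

67

941551 = 13 · 72427
72427 = 23 · 3149
3149 = 47 · 67
67 is prime.
So 941551 = 13 · 23 · 47 · 67; the largest prime factor is 67.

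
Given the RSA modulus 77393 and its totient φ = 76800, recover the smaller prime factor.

193

φ(n) = (p−1)(q−1) = n − (p+q) + 1, so p + q = 77393 − 76800 + 1 = 594.
p and q are the roots of t² − 594t + 77393 = 0.
Discriminant: 594² − 4·77393 = 352836 − 309572 = 43264; √43264 = 208.
q = (594 − 208)/2 = 193, p = (594 + 208)/2 = 401.
Check: 193 · 401 = 77393.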